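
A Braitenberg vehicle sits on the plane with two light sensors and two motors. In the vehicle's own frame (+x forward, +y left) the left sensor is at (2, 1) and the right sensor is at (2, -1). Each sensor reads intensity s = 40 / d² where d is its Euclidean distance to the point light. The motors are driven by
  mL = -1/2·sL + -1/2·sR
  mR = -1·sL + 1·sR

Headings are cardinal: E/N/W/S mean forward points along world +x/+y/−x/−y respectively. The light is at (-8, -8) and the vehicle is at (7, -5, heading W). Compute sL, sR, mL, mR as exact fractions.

40/173 8/37 -1432/6401 -96/6401

left sensor world pos  = (5, -6); dL² = 173
right sensor world pos = (5, -4); dR² = 185
sL = 40/173 = 40/173
sR = 40/185 = 8/37
mL = -1/2·sL + -1/2·sR = -1432/6401
mR = -1·sL + 1·sR = -96/6401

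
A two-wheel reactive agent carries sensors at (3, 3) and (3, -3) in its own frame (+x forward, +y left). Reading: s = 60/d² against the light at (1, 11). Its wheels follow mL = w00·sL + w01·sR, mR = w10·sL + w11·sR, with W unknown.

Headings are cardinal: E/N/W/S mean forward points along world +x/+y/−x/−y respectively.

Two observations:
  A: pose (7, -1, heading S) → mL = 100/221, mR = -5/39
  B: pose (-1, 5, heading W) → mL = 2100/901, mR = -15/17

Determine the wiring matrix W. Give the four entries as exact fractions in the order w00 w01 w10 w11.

obs A: pose=(7,-1,S) → sL=10/51, sR=10/39, mL=100/221, mR=-5/39
obs B: pose=(-1,5,W) → sL=30/53, sR=30/17, mL=2100/901, mR=-15/17
sensor matrix S = [[10/51, 10/39], [30/53, 30/17]]; det S = 40000/199121
solve [mL_A; mL_B] = S·[w00; w01] and [mR_A; mR_B] = S·[w10; w11]:
  w00 = 1, w01 = 1, w10 = 0, w11 = -1/2

1 1 0 -1/2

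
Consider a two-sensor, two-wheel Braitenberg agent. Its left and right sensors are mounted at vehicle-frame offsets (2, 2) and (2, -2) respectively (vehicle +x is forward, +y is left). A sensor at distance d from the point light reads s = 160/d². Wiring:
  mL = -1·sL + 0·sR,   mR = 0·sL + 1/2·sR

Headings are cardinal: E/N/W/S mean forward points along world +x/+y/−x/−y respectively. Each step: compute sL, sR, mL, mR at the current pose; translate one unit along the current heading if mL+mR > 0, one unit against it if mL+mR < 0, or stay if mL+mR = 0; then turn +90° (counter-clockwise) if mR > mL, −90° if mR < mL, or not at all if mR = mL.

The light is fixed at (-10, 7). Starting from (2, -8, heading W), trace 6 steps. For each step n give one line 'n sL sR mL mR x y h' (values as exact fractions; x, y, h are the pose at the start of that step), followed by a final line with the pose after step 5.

0 160/389 160/269 -160/389 80/269 2 -8 W
1 80/257 16/41 -80/257 8/41 3 -8 S
2 160/369 160/481 -160/369 80/481 3 -7 E
3 40/61 8/17 -40/61 4/17 2 -7 N
4 160/389 160/269 -160/389 80/269 2 -8 W
5 80/257 16/41 -80/257 8/41 3 -8 S
final 3 -7 E

n=0: pose=(2,-8,W); sL=160/389, sR=160/269; mL=-160/389, mR=80/269; mL+mR=-11920/104641 → advance -1; mR−mL=74160/104641 → turn +1·90°
n=1: pose=(3,-8,S); sL=80/257, sR=16/41; mL=-80/257, mR=8/41; mL+mR=-1224/10537 → advance -1; mR−mL=5336/10537 → turn +1·90°
n=2: pose=(3,-7,E); sL=160/369, sR=160/481; mL=-160/369, mR=80/481; mL+mR=-47440/177489 → advance -1; mR−mL=106480/177489 → turn +1·90°
n=3: pose=(2,-7,N); sL=40/61, sR=8/17; mL=-40/61, mR=4/17; mL+mR=-436/1037 → advance -1; mR−mL=924/1037 → turn +1·90°
n=4: pose=(2,-8,W); sL=160/389, sR=160/269; mL=-160/389, mR=80/269; mL+mR=-11920/104641 → advance -1; mR−mL=74160/104641 → turn +1·90°
n=5: pose=(3,-8,S); sL=80/257, sR=16/41; mL=-80/257, mR=8/41; mL+mR=-1224/10537 → advance -1; mR−mL=5336/10537 → turn +1·90°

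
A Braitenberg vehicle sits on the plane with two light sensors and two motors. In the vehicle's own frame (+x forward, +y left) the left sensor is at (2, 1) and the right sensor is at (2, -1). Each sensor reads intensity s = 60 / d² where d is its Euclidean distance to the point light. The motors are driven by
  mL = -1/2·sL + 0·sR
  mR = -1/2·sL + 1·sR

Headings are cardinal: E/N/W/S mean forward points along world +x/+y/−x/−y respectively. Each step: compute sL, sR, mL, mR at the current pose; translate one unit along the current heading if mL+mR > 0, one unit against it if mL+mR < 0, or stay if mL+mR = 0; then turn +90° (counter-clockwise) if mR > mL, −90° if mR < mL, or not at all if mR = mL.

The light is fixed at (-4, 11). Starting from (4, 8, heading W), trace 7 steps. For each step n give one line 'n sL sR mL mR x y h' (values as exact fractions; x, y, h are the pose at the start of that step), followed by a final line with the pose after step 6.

n=0: pose=(4,8,W); sL=15/13, sR=3/2; mL=-15/26, mR=12/13; mL+mR=9/26 → advance +1; mR−mL=3/2 → turn +1·90°
n=1: pose=(3,8,S); sL=60/89, sR=60/61; mL=-30/89, mR=3510/5429; mL+mR=1680/5429 → advance +1; mR−mL=60/61 → turn +1·90°
n=2: pose=(3,7,E); sL=2/3, sR=30/53; mL=-1/3, mR=37/159; mL+mR=-16/159 → advance -1; mR−mL=30/53 → turn +1·90°
n=3: pose=(2,7,N); sL=60/29, sR=60/53; mL=-30/29, mR=150/1537; mL+mR=-1440/1537 → advance -1; mR−mL=60/53 → turn +1·90°
n=4: pose=(2,6,W); sL=15/13, sR=15/8; mL=-15/26, mR=135/104; mL+mR=75/104 → advance +1; mR−mL=15/8 → turn +1·90°
n=5: pose=(1,6,S); sL=12/17, sR=12/13; mL=-6/17, mR=126/221; mL+mR=48/221 → advance +1; mR−mL=12/13 → turn +1·90°
n=6: pose=(1,5,E); sL=30/37, sR=30/49; mL=-15/37, mR=375/1813; mL+mR=-360/1813 → advance -1; mR−mL=30/49 → turn +1·90°

0 15/13 3/2 -15/26 12/13 4 8 W
1 60/89 60/61 -30/89 3510/5429 3 8 S
2 2/3 30/53 -1/3 37/159 3 7 E
3 60/29 60/53 -30/29 150/1537 2 7 N
4 15/13 15/8 -15/26 135/104 2 6 W
5 12/17 12/13 -6/17 126/221 1 6 S
6 30/37 30/49 -15/37 375/1813 1 5 E
final 0 5 N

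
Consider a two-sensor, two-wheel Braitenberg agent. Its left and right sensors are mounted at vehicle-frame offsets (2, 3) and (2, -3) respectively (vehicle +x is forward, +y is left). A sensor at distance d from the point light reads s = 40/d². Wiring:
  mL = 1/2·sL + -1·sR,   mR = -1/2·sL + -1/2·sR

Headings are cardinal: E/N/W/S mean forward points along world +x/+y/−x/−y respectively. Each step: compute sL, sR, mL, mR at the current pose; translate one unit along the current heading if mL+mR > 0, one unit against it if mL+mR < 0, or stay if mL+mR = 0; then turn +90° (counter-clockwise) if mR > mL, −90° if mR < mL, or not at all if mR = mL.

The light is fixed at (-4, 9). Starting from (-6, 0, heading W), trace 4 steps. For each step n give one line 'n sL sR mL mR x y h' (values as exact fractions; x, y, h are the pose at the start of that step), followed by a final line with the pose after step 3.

n=0: pose=(-6,0,W); sL=1/4, sR=10/13; mL=-67/104, mR=-53/104; mL+mR=-15/13 → advance -1; mR−mL=7/52 → turn +1·90°
n=1: pose=(-5,0,S); sL=8/25, sR=40/137; mL=-452/3425, mR=-1048/3425; mL+mR=-60/137 → advance -1; mR−mL=-596/3425 → turn -1·90°
n=2: pose=(-5,1,W); sL=4/13, sR=20/17; mL=-226/221, mR=-164/221; mL+mR=-30/17 → advance -1; mR−mL=62/221 → turn +1·90°
n=3: pose=(-4,1,S); sL=40/109, sR=40/109; mL=-20/109, mR=-40/109; mL+mR=-60/109 → advance -1; mR−mL=-20/109 → turn -1·90°

0 1/4 10/13 -67/104 -53/104 -6 0 W
1 8/25 40/137 -452/3425 -1048/3425 -5 0 S
2 4/13 20/17 -226/221 -164/221 -5 1 W
3 40/109 40/109 -20/109 -40/109 -4 1 S
final -4 2 W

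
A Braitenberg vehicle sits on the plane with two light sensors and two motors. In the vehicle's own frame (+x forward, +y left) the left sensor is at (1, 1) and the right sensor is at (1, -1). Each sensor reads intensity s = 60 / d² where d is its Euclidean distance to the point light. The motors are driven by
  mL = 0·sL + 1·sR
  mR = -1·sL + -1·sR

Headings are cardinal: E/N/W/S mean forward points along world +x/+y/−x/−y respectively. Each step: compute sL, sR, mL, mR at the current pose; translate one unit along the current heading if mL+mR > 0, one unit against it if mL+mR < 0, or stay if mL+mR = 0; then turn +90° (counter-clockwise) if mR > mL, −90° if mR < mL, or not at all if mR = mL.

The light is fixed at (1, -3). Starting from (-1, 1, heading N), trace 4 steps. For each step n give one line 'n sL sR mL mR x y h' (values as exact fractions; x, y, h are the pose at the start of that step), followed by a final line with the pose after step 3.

n=0: pose=(-1,1,N); sL=30/17, sR=30/13; mL=30/13, mR=-900/221; mL+mR=-30/17 → advance -1; mR−mL=-1410/221 → turn -1·90°
n=1: pose=(-1,0,E); sL=60/17, sR=12; mL=12, mR=-264/17; mL+mR=-60/17 → advance -1; mR−mL=-468/17 → turn -1·90°
n=2: pose=(-2,0,S); sL=15/2, sR=3; mL=3, mR=-21/2; mL+mR=-15/2 → advance -1; mR−mL=-27/2 → turn -1·90°
n=3: pose=(-2,1,W); sL=12/5, sR=60/41; mL=60/41, mR=-792/205; mL+mR=-12/5 → advance -1; mR−mL=-1092/205 → turn -1·90°

0 30/17 30/13 30/13 -900/221 -1 1 N
1 60/17 12 12 -264/17 -1 0 E
2 15/2 3 3 -21/2 -2 0 S
3 12/5 60/41 60/41 -792/205 -2 1 W
final -1 1 N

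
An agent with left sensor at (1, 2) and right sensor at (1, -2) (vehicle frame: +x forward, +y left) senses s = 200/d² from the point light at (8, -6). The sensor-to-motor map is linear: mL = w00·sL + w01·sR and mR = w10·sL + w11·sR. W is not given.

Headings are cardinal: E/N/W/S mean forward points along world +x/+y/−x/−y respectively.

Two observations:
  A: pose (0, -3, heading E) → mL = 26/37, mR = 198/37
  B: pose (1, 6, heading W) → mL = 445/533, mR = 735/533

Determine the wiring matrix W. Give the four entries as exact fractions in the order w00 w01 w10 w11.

1 -1/2 1/2 1

obs A: pose=(0,-3,E) → sL=100/37, sR=4, mL=26/37, mR=198/37
obs B: pose=(1,6,W) → sL=50/41, sR=10/13, mL=445/533, mR=735/533
sensor matrix S = [[100/37, 4], [50/41, 10/13]]; det S = -55200/19721
solve [mL_A; mL_B] = S·[w00; w01] and [mR_A; mR_B] = S·[w10; w11]:
  w00 = 1, w01 = -1/2, w10 = 1/2, w11 = 1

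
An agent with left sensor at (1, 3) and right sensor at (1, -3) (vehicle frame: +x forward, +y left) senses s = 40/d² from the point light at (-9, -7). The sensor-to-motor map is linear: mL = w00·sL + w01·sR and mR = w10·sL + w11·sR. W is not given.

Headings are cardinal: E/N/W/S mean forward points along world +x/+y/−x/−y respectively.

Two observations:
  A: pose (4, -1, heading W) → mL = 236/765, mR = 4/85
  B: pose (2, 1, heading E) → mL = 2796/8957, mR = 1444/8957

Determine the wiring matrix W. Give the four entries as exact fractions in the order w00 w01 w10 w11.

1/2 1 -1/2 1

obs A: pose=(4,-1,W) → sL=40/153, sR=8/45, mL=236/765, mR=4/85
obs B: pose=(2,1,E) → sL=8/53, sR=40/169, mL=2796/8957, mR=1444/8957
sensor matrix S = [[40/153, 8/45], [8/53, 40/169]]; det S = 240128/6852105
solve [mL_A; mL_B] = S·[w00; w01] and [mR_A; mR_B] = S·[w10; w11]:
  w00 = 1/2, w01 = 1, w10 = -1/2, w11 = 1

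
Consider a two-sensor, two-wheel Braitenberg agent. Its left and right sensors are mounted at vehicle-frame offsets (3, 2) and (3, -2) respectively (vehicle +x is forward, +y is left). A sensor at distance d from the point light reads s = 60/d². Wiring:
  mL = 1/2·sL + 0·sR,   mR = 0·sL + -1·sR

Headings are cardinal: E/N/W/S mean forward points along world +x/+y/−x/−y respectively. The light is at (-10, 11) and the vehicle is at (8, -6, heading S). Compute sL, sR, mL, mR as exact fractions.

left sensor world pos  = (10, -9); dL² = 800
right sensor world pos = (6, -9); dR² = 656
sL = 60/800 = 3/40
sR = 60/656 = 15/164
mL = 1/2·sL + 0·sR = 3/80
mR = 0·sL + -1·sR = -15/164

3/40 15/164 3/80 -15/164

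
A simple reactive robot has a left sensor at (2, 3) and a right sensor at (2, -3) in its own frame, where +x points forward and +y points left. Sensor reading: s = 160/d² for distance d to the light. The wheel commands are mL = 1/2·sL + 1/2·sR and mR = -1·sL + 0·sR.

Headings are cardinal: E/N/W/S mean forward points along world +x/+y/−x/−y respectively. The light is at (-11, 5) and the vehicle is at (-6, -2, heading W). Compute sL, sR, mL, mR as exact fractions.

left sensor world pos  = (-8, -5); dL² = 109
right sensor world pos = (-8, 1); dR² = 25
sL = 160/109 = 160/109
sR = 160/25 = 32/5
mL = 1/2·sL + 1/2·sR = 2144/545
mR = -1·sL + 0·sR = -160/109

160/109 32/5 2144/545 -160/109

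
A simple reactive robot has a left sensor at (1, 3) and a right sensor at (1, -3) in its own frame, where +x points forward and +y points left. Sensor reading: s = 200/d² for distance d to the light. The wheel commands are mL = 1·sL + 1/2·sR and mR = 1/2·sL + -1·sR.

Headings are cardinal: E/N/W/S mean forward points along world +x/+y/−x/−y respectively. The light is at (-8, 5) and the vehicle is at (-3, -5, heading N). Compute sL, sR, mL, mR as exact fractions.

left sensor world pos  = (-6, -4); dL² = 85
right sensor world pos = (0, -4); dR² = 145
sL = 200/85 = 40/17
sR = 200/145 = 40/29
mL = 1·sL + 1/2·sR = 1500/493
mR = 1/2·sL + -1·sR = -100/493

40/17 40/29 1500/493 -100/493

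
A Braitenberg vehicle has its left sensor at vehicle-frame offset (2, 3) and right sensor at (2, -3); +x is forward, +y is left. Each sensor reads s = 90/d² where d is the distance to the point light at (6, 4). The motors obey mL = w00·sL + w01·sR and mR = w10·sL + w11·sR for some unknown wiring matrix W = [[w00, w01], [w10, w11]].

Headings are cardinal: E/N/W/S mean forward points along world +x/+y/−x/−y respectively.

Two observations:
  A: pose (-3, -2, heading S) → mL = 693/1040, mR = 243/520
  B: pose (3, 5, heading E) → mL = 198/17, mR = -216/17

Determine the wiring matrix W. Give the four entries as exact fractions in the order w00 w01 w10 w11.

obs A: pose=(-3,-2,S) → sL=9/10, sR=45/104, mL=693/1040, mR=243/520
obs B: pose=(3,5,E) → sL=90/17, sR=18, mL=198/17, mR=-216/17
sensor matrix S = [[9/10, 45/104], [90/17, 18]]; det S = 61479/4420
solve [mL_A; mL_B] = S·[w00; w01] and [mR_A; mR_B] = S·[w10; w11]:
  w00 = 1/2, w01 = 1/2, w10 = 1, w11 = -1

1/2 1/2 1 -1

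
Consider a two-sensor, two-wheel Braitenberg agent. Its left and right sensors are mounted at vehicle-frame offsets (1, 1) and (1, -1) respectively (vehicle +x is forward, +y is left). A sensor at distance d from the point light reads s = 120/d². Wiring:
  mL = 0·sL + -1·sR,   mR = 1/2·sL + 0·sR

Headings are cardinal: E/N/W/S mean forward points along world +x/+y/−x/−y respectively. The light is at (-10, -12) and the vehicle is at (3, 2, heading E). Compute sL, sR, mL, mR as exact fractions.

120/421 24/73 -24/73 60/421

left sensor world pos  = (4, 3); dL² = 421
right sensor world pos = (4, 1); dR² = 365
sL = 120/421 = 120/421
sR = 120/365 = 24/73
mL = 0·sL + -1·sR = -24/73
mR = 1/2·sL + 0·sR = 60/421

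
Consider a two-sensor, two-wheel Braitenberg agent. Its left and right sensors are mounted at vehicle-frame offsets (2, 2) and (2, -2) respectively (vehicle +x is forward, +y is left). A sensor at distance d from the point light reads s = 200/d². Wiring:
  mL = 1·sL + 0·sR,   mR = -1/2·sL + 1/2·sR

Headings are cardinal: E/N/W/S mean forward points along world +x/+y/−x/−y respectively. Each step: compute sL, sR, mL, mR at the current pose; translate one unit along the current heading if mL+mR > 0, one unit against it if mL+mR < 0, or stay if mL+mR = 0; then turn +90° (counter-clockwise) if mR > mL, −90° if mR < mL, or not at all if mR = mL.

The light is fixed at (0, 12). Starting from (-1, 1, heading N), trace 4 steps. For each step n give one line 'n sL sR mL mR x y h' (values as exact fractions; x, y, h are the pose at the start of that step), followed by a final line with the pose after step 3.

0 20/9 100/41 20/9 40/369 -1 1 N
1 40/13 40/29 40/13 -320/377 -1 2 E
2 50/37 50/37 50/37 0 0 2 S
3 200/173 40/17 200/173 1760/2941 0 1 W
final -1 1 N

n=0: pose=(-1,1,N); sL=20/9, sR=100/41; mL=20/9, mR=40/369; mL+mR=860/369 → advance +1; mR−mL=-260/123 → turn -1·90°
n=1: pose=(-1,2,E); sL=40/13, sR=40/29; mL=40/13, mR=-320/377; mL+mR=840/377 → advance +1; mR−mL=-1480/377 → turn -1·90°
n=2: pose=(0,2,S); sL=50/37, sR=50/37; mL=50/37, mR=0; mL+mR=50/37 → advance +1; mR−mL=-50/37 → turn -1·90°
n=3: pose=(0,1,W); sL=200/173, sR=40/17; mL=200/173, mR=1760/2941; mL+mR=5160/2941 → advance +1; mR−mL=-1640/2941 → turn -1·90°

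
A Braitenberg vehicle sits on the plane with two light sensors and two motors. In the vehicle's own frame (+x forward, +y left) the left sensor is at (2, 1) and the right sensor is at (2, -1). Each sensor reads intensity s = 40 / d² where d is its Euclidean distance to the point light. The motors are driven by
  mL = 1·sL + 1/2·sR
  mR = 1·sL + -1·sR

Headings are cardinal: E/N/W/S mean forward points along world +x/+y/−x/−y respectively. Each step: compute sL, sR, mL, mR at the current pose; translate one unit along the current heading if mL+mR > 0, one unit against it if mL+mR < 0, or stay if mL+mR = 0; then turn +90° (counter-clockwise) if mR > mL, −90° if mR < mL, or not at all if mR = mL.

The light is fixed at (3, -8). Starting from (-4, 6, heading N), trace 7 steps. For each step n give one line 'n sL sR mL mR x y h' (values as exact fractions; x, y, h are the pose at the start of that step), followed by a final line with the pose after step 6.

0 1/8 10/73 113/584 -7/584 -4 6 N
1 40/281 40/221 14460/62101 -2400/62101 -4 7 E
2 20/97 20/109 3150/10573 240/10573 -3 7 S
3 40/233 40/289 16220/67337 2240/67337 -3 6 W
4 1/8 10/73 113/584 -7/584 -4 6 N
5 40/281 40/221 14460/62101 -2400/62101 -4 7 E
6 20/97 20/109 3150/10573 240/10573 -3 7 S
final -3 6 W

n=0: pose=(-4,6,N); sL=1/8, sR=10/73; mL=113/584, mR=-7/584; mL+mR=53/292 → advance +1; mR−mL=-15/73 → turn -1·90°
n=1: pose=(-4,7,E); sL=40/281, sR=40/221; mL=14460/62101, mR=-2400/62101; mL+mR=12060/62101 → advance +1; mR−mL=-60/221 → turn -1·90°
n=2: pose=(-3,7,S); sL=20/97, sR=20/109; mL=3150/10573, mR=240/10573; mL+mR=3390/10573 → advance +1; mR−mL=-30/109 → turn -1·90°
n=3: pose=(-3,6,W); sL=40/233, sR=40/289; mL=16220/67337, mR=2240/67337; mL+mR=18460/67337 → advance +1; mR−mL=-60/289 → turn -1·90°
n=4: pose=(-4,6,N); sL=1/8, sR=10/73; mL=113/584, mR=-7/584; mL+mR=53/292 → advance +1; mR−mL=-15/73 → turn -1·90°
n=5: pose=(-4,7,E); sL=40/281, sR=40/221; mL=14460/62101, mR=-2400/62101; mL+mR=12060/62101 → advance +1; mR−mL=-60/221 → turn -1·90°
n=6: pose=(-3,7,S); sL=20/97, sR=20/109; mL=3150/10573, mR=240/10573; mL+mR=3390/10573 → advance +1; mR−mL=-30/109 → turn -1·90°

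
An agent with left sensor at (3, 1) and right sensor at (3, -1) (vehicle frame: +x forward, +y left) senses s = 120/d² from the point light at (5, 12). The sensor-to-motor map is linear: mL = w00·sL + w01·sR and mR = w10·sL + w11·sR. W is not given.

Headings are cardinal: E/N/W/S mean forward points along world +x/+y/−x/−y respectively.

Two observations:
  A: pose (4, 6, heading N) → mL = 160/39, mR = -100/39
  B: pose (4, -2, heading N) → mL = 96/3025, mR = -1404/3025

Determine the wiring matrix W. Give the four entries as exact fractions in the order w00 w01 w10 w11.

obs A: pose=(4,6,N) → sL=120/13, sR=40/3, mL=160/39, mR=-100/39
obs B: pose=(4,-2,N) → sL=24/25, sR=120/121, mL=96/3025, mR=-1404/3025
sensor matrix S = [[120/13, 40/3], [24/25, 120/121]]; det S = -28672/7865
solve [mL_A; mL_B] = S·[w00; w01] and [mR_A; mR_B] = S·[w10; w11]:
  w00 = -1, w01 = 1, w10 = -1, w11 = 1/2

-1 1 -1 1/2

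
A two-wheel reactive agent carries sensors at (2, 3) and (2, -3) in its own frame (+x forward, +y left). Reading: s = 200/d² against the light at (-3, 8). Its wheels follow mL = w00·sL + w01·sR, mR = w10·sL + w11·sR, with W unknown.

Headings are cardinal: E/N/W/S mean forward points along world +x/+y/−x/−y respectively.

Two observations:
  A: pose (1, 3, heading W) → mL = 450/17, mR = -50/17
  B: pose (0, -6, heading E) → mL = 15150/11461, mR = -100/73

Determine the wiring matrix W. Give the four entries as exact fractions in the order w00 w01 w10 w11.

1/2 1 -1 0

obs A: pose=(1,3,W) → sL=50/17, sR=25, mL=450/17, mR=-50/17
obs B: pose=(0,-6,E) → sL=100/73, sR=100/157, mL=15150/11461, mR=-100/73
sensor matrix S = [[50/17, 25], [100/73, 100/157]]; det S = -6307500/194837
solve [mL_A; mL_B] = S·[w00; w01] and [mR_A; mR_B] = S·[w10; w11]:
  w00 = 1/2, w01 = 1, w10 = -1, w11 = 0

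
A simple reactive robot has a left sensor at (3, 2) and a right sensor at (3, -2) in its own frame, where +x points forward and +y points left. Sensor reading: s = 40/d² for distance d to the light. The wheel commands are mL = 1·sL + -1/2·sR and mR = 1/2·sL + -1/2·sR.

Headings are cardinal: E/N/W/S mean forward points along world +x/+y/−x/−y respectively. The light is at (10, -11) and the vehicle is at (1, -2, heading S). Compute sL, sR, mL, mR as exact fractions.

8/17 40/157 916/2669 288/2669

left sensor world pos  = (3, -5); dL² = 85
right sensor world pos = (-1, -5); dR² = 157
sL = 40/85 = 8/17
sR = 40/157 = 40/157
mL = 1·sL + -1/2·sR = 916/2669
mR = 1/2·sL + -1/2·sR = 288/2669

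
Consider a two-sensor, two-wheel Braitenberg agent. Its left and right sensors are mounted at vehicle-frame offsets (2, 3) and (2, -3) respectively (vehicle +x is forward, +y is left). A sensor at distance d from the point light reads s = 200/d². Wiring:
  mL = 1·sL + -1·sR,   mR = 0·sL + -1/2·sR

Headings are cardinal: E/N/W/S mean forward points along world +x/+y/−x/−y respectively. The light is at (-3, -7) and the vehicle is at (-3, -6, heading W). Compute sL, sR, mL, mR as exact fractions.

25 10 15 -5

left sensor world pos  = (-5, -9); dL² = 8
right sensor world pos = (-5, -3); dR² = 20
sL = 200/8 = 25
sR = 200/20 = 10
mL = 1·sL + -1·sR = 15
mR = 0·sL + -1/2·sR = -5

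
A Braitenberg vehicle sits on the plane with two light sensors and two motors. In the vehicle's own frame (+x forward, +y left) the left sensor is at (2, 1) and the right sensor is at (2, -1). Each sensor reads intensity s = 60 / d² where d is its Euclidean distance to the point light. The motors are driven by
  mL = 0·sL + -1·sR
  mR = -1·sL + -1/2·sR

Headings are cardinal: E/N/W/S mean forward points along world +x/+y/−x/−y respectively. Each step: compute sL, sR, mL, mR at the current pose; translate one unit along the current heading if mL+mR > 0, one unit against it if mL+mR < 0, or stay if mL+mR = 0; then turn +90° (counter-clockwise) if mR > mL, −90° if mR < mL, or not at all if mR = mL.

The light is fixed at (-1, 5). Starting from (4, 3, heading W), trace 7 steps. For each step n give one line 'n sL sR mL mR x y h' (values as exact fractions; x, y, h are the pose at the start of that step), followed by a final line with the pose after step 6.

n=0: pose=(4,3,W); sL=10/3, sR=6; mL=-6, mR=-19/3; mL+mR=-37/3 → advance -1; mR−mL=-1/3 → turn -1·90°
n=1: pose=(5,3,N); sL=12/5, sR=60/49; mL=-60/49, mR=-738/245; mL+mR=-1038/245 → advance -1; mR−mL=-438/245 → turn -1·90°
n=2: pose=(5,2,E); sL=15/17, sR=3/4; mL=-3/4, mR=-171/136; mL+mR=-273/136 → advance -1; mR−mL=-69/136 → turn -1·90°
n=3: pose=(4,2,S); sL=60/61, sR=60/41; mL=-60/41, mR=-4290/2501; mL+mR=-7950/2501 → advance -1; mR−mL=-630/2501 → turn -1·90°
n=4: pose=(4,3,W); sL=10/3, sR=6; mL=-6, mR=-19/3; mL+mR=-37/3 → advance -1; mR−mL=-1/3 → turn -1·90°
n=5: pose=(5,3,N); sL=12/5, sR=60/49; mL=-60/49, mR=-738/245; mL+mR=-1038/245 → advance -1; mR−mL=-438/245 → turn -1·90°
n=6: pose=(5,2,E); sL=15/17, sR=3/4; mL=-3/4, mR=-171/136; mL+mR=-273/136 → advance -1; mR−mL=-69/136 → turn -1·90°

0 10/3 6 -6 -19/3 4 3 W
1 12/5 60/49 -60/49 -738/245 5 3 N
2 15/17 3/4 -3/4 -171/136 5 2 E
3 60/61 60/41 -60/41 -4290/2501 4 2 S
4 10/3 6 -6 -19/3 4 3 W
5 12/5 60/49 -60/49 -738/245 5 3 N
6 15/17 3/4 -3/4 -171/136 5 2 E
final 4 2 S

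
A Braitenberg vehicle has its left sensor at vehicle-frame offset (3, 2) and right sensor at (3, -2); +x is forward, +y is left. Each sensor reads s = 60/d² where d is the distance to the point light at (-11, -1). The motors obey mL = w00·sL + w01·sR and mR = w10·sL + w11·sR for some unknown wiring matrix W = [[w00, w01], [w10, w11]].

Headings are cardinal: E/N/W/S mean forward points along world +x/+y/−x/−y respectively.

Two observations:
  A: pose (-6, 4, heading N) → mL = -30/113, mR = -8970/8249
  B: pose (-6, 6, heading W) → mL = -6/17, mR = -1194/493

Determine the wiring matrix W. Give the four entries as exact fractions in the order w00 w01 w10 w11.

obs A: pose=(-6,4,N) → sL=60/73, sR=60/113, mL=-30/113, mR=-8970/8249
obs B: pose=(-6,6,W) → sL=60/29, sR=12/17, mL=-6/17, mR=-1194/493
sensor matrix S = [[60/73, 60/113], [60/29, 12/17]]; det S = -2108160/4066757
solve [mL_A; mL_B] = S·[w00; w01] and [mR_A; mR_B] = S·[w10; w11]:
  w00 = 0, w01 = -1/2, w10 = -1, w11 = -1/2

0 -1/2 -1 -1/2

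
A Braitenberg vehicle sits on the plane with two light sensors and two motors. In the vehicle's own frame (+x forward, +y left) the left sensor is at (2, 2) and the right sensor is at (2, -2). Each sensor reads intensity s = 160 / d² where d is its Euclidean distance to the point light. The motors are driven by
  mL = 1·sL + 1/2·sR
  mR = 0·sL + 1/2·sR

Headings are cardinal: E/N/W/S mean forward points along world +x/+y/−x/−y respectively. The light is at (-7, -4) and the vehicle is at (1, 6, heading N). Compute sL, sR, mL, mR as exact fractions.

8/9 40/61 668/549 20/61

left sensor world pos  = (-1, 8); dL² = 180
right sensor world pos = (3, 8); dR² = 244
sL = 160/180 = 8/9
sR = 160/244 = 40/61
mL = 1·sL + 1/2·sR = 668/549
mR = 0·sL + 1/2·sR = 20/61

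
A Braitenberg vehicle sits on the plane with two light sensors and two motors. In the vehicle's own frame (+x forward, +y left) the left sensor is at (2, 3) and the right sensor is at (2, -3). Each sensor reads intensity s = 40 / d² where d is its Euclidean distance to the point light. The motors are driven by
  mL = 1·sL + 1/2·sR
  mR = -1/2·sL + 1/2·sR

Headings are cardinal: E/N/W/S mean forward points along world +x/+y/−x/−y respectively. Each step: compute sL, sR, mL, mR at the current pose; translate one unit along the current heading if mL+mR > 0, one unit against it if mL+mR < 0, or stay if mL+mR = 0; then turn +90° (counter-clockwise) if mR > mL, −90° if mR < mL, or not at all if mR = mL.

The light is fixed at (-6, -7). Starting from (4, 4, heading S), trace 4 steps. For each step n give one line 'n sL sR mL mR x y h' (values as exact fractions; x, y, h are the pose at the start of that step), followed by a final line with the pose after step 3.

n=0: pose=(4,4,S); sL=4/25, sR=4/13; mL=102/325, mR=24/325; mL+mR=126/325 → advance +1; mR−mL=-6/25 → turn -1·90°
n=1: pose=(4,3,W); sL=40/113, sR=40/233; mL=11580/26329, mR=-2400/26329; mL+mR=9180/26329 → advance +1; mR−mL=-60/113 → turn -1·90°
n=2: pose=(3,3,N); sL=2/9, sR=5/36; mL=7/24, mR=-1/24; mL+mR=1/4 → advance +1; mR−mL=-1/3 → turn -1·90°
n=3: pose=(3,4,E); sL=40/317, sR=8/37; mL=2748/11729, mR=528/11729; mL+mR=3276/11729 → advance +1; mR−mL=-60/317 → turn -1·90°

0 4/25 4/13 102/325 24/325 4 4 S
1 40/113 40/233 11580/26329 -2400/26329 4 3 W
2 2/9 5/36 7/24 -1/24 3 3 N
3 40/317 8/37 2748/11729 528/11729 3 4 E
final 4 4 S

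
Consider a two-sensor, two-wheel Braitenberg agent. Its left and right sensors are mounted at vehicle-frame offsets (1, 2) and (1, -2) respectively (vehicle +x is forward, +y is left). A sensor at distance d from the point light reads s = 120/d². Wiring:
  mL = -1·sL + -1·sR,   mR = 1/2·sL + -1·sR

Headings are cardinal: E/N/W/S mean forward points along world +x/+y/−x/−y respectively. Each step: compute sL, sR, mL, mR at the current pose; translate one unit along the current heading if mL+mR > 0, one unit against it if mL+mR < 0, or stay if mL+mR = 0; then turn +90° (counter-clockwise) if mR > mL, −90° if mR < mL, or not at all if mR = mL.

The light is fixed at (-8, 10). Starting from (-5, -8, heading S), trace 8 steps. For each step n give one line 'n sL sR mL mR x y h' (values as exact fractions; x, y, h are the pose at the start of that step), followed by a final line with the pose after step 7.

0 60/193 60/181 -22440/34933 -6150/34933 -5 -8 S
1 120/241 120/377 -74160/90857 -6300/90857 -5 -7 E
2 15/32 15/34 -495/544 -225/1088 -6 -7 N
3 120/401 120/257 -78960/103057 -32700/103057 -6 -8 W
4 60/193 60/181 -22440/34933 -6150/34933 -5 -8 S
5 120/241 120/377 -74160/90857 -6300/90857 -5 -7 E
6 15/32 15/34 -495/544 -225/1088 -6 -7 N
7 120/401 120/257 -78960/103057 -32700/103057 -6 -8 W
final -5 -8 S

n=0: pose=(-5,-8,S); sL=60/193, sR=60/181; mL=-22440/34933, mR=-6150/34933; mL+mR=-28590/34933 → advance -1; mR−mL=90/193 → turn +1·90°
n=1: pose=(-5,-7,E); sL=120/241, sR=120/377; mL=-74160/90857, mR=-6300/90857; mL+mR=-80460/90857 → advance -1; mR−mL=180/241 → turn +1·90°
n=2: pose=(-6,-7,N); sL=15/32, sR=15/34; mL=-495/544, mR=-225/1088; mL+mR=-1215/1088 → advance -1; mR−mL=45/64 → turn +1·90°
n=3: pose=(-6,-8,W); sL=120/401, sR=120/257; mL=-78960/103057, mR=-32700/103057; mL+mR=-111660/103057 → advance -1; mR−mL=180/401 → turn +1·90°
n=4: pose=(-5,-8,S); sL=60/193, sR=60/181; mL=-22440/34933, mR=-6150/34933; mL+mR=-28590/34933 → advance -1; mR−mL=90/193 → turn +1·90°
n=5: pose=(-5,-7,E); sL=120/241, sR=120/377; mL=-74160/90857, mR=-6300/90857; mL+mR=-80460/90857 → advance -1; mR−mL=180/241 → turn +1·90°
n=6: pose=(-6,-7,N); sL=15/32, sR=15/34; mL=-495/544, mR=-225/1088; mL+mR=-1215/1088 → advance -1; mR−mL=45/64 → turn +1·90°
n=7: pose=(-6,-8,W); sL=120/401, sR=120/257; mL=-78960/103057, mR=-32700/103057; mL+mR=-111660/103057 → advance -1; mR−mL=180/401 → turn +1·90°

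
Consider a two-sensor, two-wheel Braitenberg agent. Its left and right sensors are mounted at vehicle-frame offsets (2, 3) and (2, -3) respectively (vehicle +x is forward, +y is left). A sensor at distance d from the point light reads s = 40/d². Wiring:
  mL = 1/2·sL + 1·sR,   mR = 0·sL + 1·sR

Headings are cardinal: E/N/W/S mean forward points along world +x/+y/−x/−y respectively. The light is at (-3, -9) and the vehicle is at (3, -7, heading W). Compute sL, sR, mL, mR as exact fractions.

left sensor world pos  = (1, -10); dL² = 17
right sensor world pos = (1, -4); dR² = 41
sL = 40/17 = 40/17
sR = 40/41 = 40/41
mL = 1/2·sL + 1·sR = 1500/697
mR = 0·sL + 1·sR = 40/41

40/17 40/41 1500/697 40/41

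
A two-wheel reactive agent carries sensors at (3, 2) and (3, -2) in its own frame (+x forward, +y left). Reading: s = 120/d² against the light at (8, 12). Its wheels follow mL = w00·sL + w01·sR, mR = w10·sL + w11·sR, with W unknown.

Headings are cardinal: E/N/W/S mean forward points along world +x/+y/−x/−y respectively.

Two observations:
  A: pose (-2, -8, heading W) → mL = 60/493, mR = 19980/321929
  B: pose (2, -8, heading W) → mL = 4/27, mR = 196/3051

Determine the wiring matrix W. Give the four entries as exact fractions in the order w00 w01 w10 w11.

obs A: pose=(-2,-8,W) → sL=120/653, sR=120/493, mL=60/493, mR=19980/321929
obs B: pose=(2,-8,W) → sL=24/113, sR=8/27, mL=4/27, mR=196/3051
sensor matrix S = [[120/653, 120/493], [24/113, 8/27]]; det S = 901120/327401793
solve [mL_A; mL_B] = S·[w00; w01] and [mR_A; mR_B] = S·[w10; w11]:
  w00 = 0, w01 = 1/2, w10 = 1, w11 = -1/2

0 1/2 1 -1/2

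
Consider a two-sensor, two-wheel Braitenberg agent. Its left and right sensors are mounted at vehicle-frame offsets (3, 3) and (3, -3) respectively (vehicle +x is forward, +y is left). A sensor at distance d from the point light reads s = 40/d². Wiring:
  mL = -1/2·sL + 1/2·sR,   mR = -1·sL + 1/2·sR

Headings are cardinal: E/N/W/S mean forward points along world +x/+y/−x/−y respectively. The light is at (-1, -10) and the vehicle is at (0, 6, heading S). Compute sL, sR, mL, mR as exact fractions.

8/37 40/173 48/6401 -644/6401

left sensor world pos  = (3, 3); dL² = 185
right sensor world pos = (-3, 3); dR² = 173
sL = 40/185 = 8/37
sR = 40/173 = 40/173
mL = -1/2·sL + 1/2·sR = 48/6401
mR = -1·sL + 1/2·sR = -644/6401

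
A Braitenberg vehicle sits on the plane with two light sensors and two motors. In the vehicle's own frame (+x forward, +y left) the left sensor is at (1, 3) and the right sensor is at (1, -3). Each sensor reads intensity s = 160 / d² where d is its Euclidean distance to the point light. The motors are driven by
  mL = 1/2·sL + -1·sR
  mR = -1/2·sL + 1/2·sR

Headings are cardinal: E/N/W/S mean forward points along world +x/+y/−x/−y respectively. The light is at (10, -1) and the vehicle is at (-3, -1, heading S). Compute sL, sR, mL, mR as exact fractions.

left sensor world pos  = (0, -2); dL² = 101
right sensor world pos = (-6, -2); dR² = 257
sL = 160/101 = 160/101
sR = 160/257 = 160/257
mL = 1/2·sL + -1·sR = 4400/25957
mR = -1/2·sL + 1/2·sR = -12480/25957

160/101 160/257 4400/25957 -12480/25957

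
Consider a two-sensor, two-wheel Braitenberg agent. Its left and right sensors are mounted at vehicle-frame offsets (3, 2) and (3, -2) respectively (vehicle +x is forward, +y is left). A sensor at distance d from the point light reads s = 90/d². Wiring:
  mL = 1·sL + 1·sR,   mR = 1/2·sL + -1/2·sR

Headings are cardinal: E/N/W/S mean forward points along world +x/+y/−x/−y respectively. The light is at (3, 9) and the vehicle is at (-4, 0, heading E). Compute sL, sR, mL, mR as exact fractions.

left sensor world pos  = (-1, 2); dL² = 65
right sensor world pos = (-1, -2); dR² = 137
sL = 90/65 = 18/13
sR = 90/137 = 90/137
mL = 1·sL + 1·sR = 3636/1781
mR = 1/2·sL + -1/2·sR = 648/1781

18/13 90/137 3636/1781 648/1781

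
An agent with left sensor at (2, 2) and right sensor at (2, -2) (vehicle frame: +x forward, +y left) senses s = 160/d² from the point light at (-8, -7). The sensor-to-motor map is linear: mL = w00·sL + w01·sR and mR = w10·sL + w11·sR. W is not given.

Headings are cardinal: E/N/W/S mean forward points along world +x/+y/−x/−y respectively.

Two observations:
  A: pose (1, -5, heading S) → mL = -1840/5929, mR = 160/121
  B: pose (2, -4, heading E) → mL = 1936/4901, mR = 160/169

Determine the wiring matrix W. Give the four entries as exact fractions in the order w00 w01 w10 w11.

obs A: pose=(1,-5,S) → sL=160/121, sR=160/49, mL=-1840/5929, mR=160/121
obs B: pose=(2,-4,E) → sL=160/169, sR=32/29, mL=1936/4901, mR=160/169
sensor matrix S = [[160/121, 160/49], [160/169, 32/29]]; det S = -47431680/29058029
solve [mL_A; mL_B] = S·[w00; w01] and [mR_A; mR_B] = S·[w10; w11]:
  w00 = 1, w01 = -1/2, w10 = 1, w11 = 0

1 -1/2 1 0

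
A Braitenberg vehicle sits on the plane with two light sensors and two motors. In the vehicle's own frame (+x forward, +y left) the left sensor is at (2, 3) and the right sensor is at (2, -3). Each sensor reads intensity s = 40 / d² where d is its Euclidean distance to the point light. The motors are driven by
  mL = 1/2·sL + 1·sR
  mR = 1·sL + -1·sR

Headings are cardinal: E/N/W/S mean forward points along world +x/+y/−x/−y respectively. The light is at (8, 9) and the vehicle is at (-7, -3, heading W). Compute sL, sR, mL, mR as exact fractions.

20/257 4/37 1398/9509 -288/9509

left sensor world pos  = (-9, -6); dL² = 514
right sensor world pos = (-9, 0); dR² = 370
sL = 40/514 = 20/257
sR = 40/370 = 4/37
mL = 1/2·sL + 1·sR = 1398/9509
mR = 1·sL + -1·sR = -288/9509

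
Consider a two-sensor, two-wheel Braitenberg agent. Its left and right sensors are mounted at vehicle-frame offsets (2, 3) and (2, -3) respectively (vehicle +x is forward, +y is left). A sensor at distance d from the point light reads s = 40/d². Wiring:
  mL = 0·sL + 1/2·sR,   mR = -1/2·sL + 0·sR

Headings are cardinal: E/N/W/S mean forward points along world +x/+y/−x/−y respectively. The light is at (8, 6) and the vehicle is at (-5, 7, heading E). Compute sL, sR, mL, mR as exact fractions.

left sensor world pos  = (-3, 10); dL² = 137
right sensor world pos = (-3, 4); dR² = 125
sL = 40/137 = 40/137
sR = 40/125 = 8/25
mL = 0·sL + 1/2·sR = 4/25
mR = -1/2·sL + 0·sR = -20/137

40/137 8/25 4/25 -20/137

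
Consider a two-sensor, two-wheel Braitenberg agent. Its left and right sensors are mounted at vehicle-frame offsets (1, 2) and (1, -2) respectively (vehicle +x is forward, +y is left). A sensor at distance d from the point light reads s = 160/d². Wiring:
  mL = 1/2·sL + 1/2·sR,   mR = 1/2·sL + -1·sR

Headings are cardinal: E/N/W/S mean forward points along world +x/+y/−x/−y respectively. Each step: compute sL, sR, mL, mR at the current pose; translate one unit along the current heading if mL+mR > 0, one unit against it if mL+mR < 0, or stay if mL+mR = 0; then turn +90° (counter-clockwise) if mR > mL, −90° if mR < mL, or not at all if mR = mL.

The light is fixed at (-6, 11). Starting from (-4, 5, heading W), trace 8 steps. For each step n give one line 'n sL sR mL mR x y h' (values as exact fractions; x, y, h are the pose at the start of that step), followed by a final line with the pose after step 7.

n=0: pose=(-4,5,W); sL=32/13, sR=160/17; mL=1312/221, mR=-1808/221; mL+mR=-496/221 → advance -1; mR−mL=-240/17 → turn -1·90°
n=1: pose=(-3,5,N); sL=80/13, sR=16/5; mL=304/65, mR=-8/65; mL+mR=296/65 → advance +1; mR−mL=-24/5 → turn -1·90°
n=2: pose=(-3,6,E); sL=32/5, sR=32/13; mL=288/65, mR=48/65; mL+mR=336/65 → advance +1; mR−mL=-48/13 → turn -1·90°
n=3: pose=(-2,6,S); sL=20/9, sR=4; mL=28/9, mR=-26/9; mL+mR=2/9 → advance +1; mR−mL=-6 → turn -1·90°
n=4: pose=(-2,5,W); sL=160/73, sR=32/5; mL=1568/365, mR=-1936/365; mL+mR=-368/365 → advance -1; mR−mL=-48/5 → turn -1·90°
n=5: pose=(-1,5,N); sL=80/17, sR=80/37; mL=2160/629, mR=120/629; mL+mR=2280/629 → advance +1; mR−mL=-120/37 → turn -1·90°
n=6: pose=(-1,6,E); sL=32/9, sR=32/17; mL=416/153, mR=-16/153; mL+mR=400/153 → advance +1; mR−mL=-48/17 → turn -1·90°
n=7: pose=(0,6,S); sL=8/5, sR=40/13; mL=152/65, mR=-148/65; mL+mR=4/65 → advance +1; mR−mL=-60/13 → turn -1·90°

0 32/13 160/17 1312/221 -1808/221 -4 5 W
1 80/13 16/5 304/65 -8/65 -3 5 N
2 32/5 32/13 288/65 48/65 -3 6 E
3 20/9 4 28/9 -26/9 -2 6 S
4 160/73 32/5 1568/365 -1936/365 -2 5 W
5 80/17 80/37 2160/629 120/629 -1 5 N
6 32/9 32/17 416/153 -16/153 -1 6 E
7 8/5 40/13 152/65 -148/65 0 6 S
final 0 5 W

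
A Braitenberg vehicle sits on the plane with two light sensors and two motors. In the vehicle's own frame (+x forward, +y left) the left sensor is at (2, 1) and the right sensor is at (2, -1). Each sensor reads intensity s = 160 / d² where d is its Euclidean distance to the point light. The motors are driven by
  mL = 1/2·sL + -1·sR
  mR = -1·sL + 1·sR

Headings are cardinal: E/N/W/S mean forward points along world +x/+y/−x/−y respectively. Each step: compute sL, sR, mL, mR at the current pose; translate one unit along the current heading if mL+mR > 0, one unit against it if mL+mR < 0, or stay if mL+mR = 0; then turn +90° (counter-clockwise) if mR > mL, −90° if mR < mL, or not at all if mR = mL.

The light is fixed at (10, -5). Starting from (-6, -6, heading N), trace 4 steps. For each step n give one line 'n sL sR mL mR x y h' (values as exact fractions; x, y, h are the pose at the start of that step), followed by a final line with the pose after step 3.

0 16/29 80/113 -1416/3277 512/3277 -6 -6 N
1 160/333 32/65 -5456/21645 256/21645 -6 -7 W
2 40/53 10/17 -190/901 -150/901 -5 -7 S
3 160/169 160/173 -13200/29237 -640/29237 -5 -6 E
final -6 -6 N

n=0: pose=(-6,-6,N); sL=16/29, sR=80/113; mL=-1416/3277, mR=512/3277; mL+mR=-8/29 → advance -1; mR−mL=1928/3277 → turn +1·90°
n=1: pose=(-6,-7,W); sL=160/333, sR=32/65; mL=-5456/21645, mR=256/21645; mL+mR=-80/333 → advance -1; mR−mL=1904/7215 → turn +1·90°
n=2: pose=(-5,-7,S); sL=40/53, sR=10/17; mL=-190/901, mR=-150/901; mL+mR=-20/53 → advance -1; mR−mL=40/901 → turn +1·90°
n=3: pose=(-5,-6,E); sL=160/169, sR=160/173; mL=-13200/29237, mR=-640/29237; mL+mR=-80/169 → advance -1; mR−mL=12560/29237 → turn +1·90°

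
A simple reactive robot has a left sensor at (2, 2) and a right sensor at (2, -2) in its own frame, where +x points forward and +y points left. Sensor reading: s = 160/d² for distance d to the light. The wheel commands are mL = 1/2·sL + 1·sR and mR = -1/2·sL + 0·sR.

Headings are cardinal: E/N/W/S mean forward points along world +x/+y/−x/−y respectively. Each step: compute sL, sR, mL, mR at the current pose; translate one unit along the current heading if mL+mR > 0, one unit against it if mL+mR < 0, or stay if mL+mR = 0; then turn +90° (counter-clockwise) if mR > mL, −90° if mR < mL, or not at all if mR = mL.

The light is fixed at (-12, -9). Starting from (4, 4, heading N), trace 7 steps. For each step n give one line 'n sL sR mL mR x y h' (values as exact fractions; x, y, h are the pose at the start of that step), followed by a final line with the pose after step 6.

n=0: pose=(4,4,N); sL=160/421, sR=160/549; mL=111280/231129, mR=-80/421; mL+mR=160/549 → advance +1; mR−mL=-155200/231129 → turn -1·90°
n=1: pose=(4,5,E); sL=8/29, sR=40/117; mL=1628/3393, mR=-4/29; mL+mR=40/117 → advance +1; mR−mL=-2096/3393 → turn -1·90°
n=2: pose=(5,5,S); sL=32/101, sR=160/369; mL=22064/37269, mR=-16/101; mL+mR=160/369 → advance +1; mR−mL=-27968/37269 → turn -1·90°
n=3: pose=(5,4,W); sL=80/173, sR=16/45; mL=4568/7785, mR=-40/173; mL+mR=16/45 → advance +1; mR−mL=-6368/7785 → turn -1·90°
n=4: pose=(4,4,N); sL=160/421, sR=160/549; mL=111280/231129, mR=-80/421; mL+mR=160/549 → advance +1; mR−mL=-155200/231129 → turn -1·90°
n=5: pose=(4,5,E); sL=8/29, sR=40/117; mL=1628/3393, mR=-4/29; mL+mR=40/117 → advance +1; mR−mL=-2096/3393 → turn -1·90°
n=6: pose=(5,5,S); sL=32/101, sR=160/369; mL=22064/37269, mR=-16/101; mL+mR=160/369 → advance +1; mR−mL=-27968/37269 → turn -1·90°

0 160/421 160/549 111280/231129 -80/421 4 4 N
1 8/29 40/117 1628/3393 -4/29 4 5 E
2 32/101 160/369 22064/37269 -16/101 5 5 S
3 80/173 16/45 4568/7785 -40/173 5 4 W
4 160/421 160/549 111280/231129 -80/421 4 4 N
5 8/29 40/117 1628/3393 -4/29 4 5 E
6 32/101 160/369 22064/37269 -16/101 5 5 S
final 5 4 W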